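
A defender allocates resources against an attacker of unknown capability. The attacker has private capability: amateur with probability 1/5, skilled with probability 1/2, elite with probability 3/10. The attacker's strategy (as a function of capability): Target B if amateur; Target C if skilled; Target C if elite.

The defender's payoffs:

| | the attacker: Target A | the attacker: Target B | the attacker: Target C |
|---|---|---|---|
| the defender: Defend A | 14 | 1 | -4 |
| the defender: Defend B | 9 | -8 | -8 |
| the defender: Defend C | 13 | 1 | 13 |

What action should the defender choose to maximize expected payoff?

Defend C

E[Defend A] = 1/5·(1) + 1/2·(-4) + 3/10·(-4) = -3
E[Defend B] = 1/5·(-8) + 1/2·(-8) + 3/10·(-8) = -8
E[Defend C] = 1/5·(1) + 1/2·(13) + 3/10·(13) = 53/5
Best response: Defend C (53/5 is the largest).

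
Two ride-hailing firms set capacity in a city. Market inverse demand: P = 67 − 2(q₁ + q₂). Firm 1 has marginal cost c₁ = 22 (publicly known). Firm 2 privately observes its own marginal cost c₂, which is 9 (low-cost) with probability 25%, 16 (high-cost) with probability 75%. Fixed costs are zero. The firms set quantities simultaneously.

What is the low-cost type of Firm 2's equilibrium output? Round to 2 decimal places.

Type-c best response for Firm 2: q₂(c) = (67 − c)/4 − q₁/2.
Firm 1 maximizes expected profit; its first-order condition is 67 − 4q₁ − 2E[q₂] − 22 = 0.
Substituting E[q₂] and solving: E[c₂] = 14.25, so q₁ = (67 − 2·22 + 14.25)/6 = 6.20833.
q₂(low-cost) = (67 − 9 − 2·6.20833)/4 = 11.3958.

11.40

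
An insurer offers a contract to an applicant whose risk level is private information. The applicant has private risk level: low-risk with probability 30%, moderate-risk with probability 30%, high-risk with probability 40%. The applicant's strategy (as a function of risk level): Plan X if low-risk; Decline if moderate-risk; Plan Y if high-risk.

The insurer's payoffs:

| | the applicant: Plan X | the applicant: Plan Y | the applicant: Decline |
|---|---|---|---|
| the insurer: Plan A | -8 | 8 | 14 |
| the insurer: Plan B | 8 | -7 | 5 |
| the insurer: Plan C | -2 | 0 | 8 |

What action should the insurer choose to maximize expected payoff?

Plan A

Compute the insurer's expected payoff for each action, taking the expectation over the applicant's type.
E[Plan A] = 0.3·(-8) + 0.3·(14) + 0.4·(8) = 5
E[Plan B] = 0.3·(8) + 0.3·(5) + 0.4·(-7) = 1.1
E[Plan C] = 0.3·(-2) + 0.3·(8) + 0.4·(0) = 1.8
Best response: Plan A (5 is the largest).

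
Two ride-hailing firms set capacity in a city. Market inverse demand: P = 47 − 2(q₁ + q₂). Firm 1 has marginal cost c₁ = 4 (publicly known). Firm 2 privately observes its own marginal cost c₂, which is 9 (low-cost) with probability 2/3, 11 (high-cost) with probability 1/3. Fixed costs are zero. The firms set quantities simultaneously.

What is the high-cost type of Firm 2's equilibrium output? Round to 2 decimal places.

Type-c best response for Firm 2: q₂(c) = (47 − c)/4 − q₁/2.
Firm 1 maximizes expected profit; its first-order condition is 47 − 4q₁ − 2E[q₂] − 4 = 0.
Substituting E[q₂] and solving: E[c₂] = 9.66667, so q₁ = (47 − 2·4 + 9.66667)/6 = 8.11111.
q₂(high-cost) = (47 − 11 − 2·8.11111)/4 = 4.94444.

4.94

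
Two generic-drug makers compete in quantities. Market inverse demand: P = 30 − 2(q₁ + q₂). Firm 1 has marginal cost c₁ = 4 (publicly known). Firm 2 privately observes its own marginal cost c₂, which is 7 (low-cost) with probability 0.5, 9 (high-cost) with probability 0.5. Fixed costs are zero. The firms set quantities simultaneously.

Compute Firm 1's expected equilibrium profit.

Type-c best response for Firm 2: q₂(c) = (30 − c)/4 − q₁/2.
Firm 1 maximizes expected profit; its first-order condition is 30 − 4q₁ − 2E[q₂] − 4 = 0.
Substituting E[q₂] and solving: E[c₂] = 8, so q₁ = (30 − 2·4 + 8)/6 = 5.
E[P] = 30 − 2·(q₁ + E[q₂]) = 14; Firm 1's expected profit = (E[P] − 4)·q₁ = (14 − 4)·5 = 50.

50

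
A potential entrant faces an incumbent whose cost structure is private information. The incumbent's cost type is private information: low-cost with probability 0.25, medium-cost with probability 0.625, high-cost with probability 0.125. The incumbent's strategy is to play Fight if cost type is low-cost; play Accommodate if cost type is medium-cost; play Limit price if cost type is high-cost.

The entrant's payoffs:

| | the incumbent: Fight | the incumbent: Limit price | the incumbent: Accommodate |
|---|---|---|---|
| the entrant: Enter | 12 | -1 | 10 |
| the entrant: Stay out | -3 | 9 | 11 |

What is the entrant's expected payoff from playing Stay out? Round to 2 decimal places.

7.25

E[Stay out] = 0.25·(-3) + 0.625·11 + 0.125·9 = (-0.75) + 6.875 + 1.125 = 7.25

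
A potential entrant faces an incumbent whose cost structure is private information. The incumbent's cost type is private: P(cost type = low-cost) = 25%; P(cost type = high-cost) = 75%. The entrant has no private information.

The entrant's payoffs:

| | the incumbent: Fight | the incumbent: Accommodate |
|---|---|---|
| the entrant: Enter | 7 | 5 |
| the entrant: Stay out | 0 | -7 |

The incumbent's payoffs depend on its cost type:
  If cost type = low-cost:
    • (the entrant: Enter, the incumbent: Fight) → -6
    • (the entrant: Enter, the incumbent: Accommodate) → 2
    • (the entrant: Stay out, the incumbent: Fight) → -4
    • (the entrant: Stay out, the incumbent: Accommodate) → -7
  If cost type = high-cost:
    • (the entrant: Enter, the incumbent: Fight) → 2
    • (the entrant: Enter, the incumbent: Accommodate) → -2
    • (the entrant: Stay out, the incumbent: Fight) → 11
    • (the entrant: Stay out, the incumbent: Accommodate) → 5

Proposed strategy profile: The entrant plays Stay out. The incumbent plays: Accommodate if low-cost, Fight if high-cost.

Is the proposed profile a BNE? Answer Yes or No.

No

A profile is a BNE iff every type of every player is best-responding given beliefs about the other side.
The entrant plays Stay out: E[Stay out] = 0.25·(-7) + 0.75·(0) = -1.75; E[Enter] = 6.5. Not best-responding. ✗
The incumbent (cost type low-cost), facing Stay out: Fight gives -4, Accommodate gives -7. Proposed Accommodate is not best — profitable deviation exists. ✗
The incumbent (cost type high-cost), facing Stay out: Fight gives 11, Accommodate gives 5. Proposed Fight is best. ✓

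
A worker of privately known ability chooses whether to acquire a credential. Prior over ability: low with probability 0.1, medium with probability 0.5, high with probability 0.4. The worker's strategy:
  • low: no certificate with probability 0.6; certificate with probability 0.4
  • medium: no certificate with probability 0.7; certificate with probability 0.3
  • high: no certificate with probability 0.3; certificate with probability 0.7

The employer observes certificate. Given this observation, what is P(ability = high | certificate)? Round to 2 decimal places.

0.60

P(certificate) = 0.1·0.4 + 0.5·0.3 + 0.4·0.7 = 0.47
P(high | certificate) = (0.4·0.7) / 0.47 = 0.28 / 0.47 = 0.595745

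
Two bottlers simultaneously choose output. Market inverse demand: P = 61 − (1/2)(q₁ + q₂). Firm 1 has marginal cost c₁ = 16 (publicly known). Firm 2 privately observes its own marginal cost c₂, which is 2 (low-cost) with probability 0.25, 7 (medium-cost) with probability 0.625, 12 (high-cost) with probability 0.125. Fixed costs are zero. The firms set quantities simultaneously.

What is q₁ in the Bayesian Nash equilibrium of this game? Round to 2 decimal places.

23.58

Firm 2 with cost c maximizes (61 − (1/2)(q₁+q₂) − c)·q₂, giving q₂(c) = (61 − c − (1/2)q₁).
E[c₂] = 0.25·2 + 0.625·7 + 0.125·12 = 6.375
Firm 1's FOC against E[q₂] yields q₁ = (61 − 2·16 + E[c₂])/(3/2) = (61 − 32 + 6.375)/(3/2) = 23.5833.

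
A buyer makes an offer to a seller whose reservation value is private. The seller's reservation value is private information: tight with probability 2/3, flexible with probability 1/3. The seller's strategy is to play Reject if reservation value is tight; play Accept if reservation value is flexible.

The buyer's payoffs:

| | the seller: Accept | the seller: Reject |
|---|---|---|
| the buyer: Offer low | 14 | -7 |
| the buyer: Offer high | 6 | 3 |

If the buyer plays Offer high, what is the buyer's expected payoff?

E[Offer high] = 2/3·3 + 1/3·6 = 2 + 2 = 4

4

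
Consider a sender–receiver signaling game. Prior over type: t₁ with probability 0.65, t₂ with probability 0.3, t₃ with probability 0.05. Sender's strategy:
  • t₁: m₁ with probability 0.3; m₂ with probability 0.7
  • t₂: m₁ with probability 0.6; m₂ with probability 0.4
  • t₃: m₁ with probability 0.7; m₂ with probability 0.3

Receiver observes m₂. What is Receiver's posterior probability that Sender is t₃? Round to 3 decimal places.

0.025

Apply Bayes' rule using the sender's strategy as the likelihood.
P(m₂) = 0.65·0.7 + 0.3·0.4 + 0.05·0.3 = 0.59
P(t₃ | m₂) = (0.05·0.3) / 0.59 = 0.015 / 0.59 = 0.0254237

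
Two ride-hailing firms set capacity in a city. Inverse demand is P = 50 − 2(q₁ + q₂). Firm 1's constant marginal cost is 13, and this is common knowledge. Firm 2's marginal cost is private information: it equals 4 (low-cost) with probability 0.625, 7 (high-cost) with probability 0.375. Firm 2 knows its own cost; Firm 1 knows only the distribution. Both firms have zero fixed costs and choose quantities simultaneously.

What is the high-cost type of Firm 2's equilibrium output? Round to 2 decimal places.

8.32

Type-c best response for Firm 2: q₂(c) = (50 − c)/4 − q₁/2.
Firm 1 maximizes expected profit; its first-order condition is 50 − 4q₁ − 2E[q₂] − 13 = 0.
Substituting E[q₂] and solving: E[c₂] = 5.125, so q₁ = (50 − 2·13 + 5.125)/6 = 4.85417.
q₂(high-cost) = (50 − 7 − 2·4.85417)/4 = 8.32292.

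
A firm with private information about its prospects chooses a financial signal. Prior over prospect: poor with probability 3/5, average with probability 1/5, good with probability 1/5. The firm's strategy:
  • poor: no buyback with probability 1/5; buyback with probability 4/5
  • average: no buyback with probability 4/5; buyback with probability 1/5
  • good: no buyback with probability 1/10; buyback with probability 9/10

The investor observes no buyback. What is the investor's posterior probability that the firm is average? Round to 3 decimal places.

0.533

P(no buyback) = (3/5)·(1/5) + (1/5)·(4/5) + (1/5)·(1/10) = 3/10
P(average | no buyback) = ((1/5)·(4/5)) / (3/10) = (4/25) / (3/10) = 8/15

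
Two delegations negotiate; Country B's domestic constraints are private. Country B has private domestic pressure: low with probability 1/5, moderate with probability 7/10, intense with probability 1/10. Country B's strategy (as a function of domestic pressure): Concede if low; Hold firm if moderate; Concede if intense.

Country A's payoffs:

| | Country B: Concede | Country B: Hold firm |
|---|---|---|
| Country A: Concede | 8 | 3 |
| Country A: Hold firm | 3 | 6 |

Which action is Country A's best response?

Hold firm

E[Concede] = 1/5·(8) + 7/10·(3) + 1/10·(8) = 9/2
E[Hold firm] = 1/5·(3) + 7/10·(6) + 1/10·(3) = 51/10
Best response: Hold firm (51/10 is the largest).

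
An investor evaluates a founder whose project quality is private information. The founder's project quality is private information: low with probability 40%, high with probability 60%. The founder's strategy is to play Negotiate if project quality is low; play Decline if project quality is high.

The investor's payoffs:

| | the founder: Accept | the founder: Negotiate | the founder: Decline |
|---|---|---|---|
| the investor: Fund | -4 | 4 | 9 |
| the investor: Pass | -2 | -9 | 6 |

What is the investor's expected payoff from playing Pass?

0

E[Pass] = 0.4·(-9) + 0.6·6 = (-3.6) + 3.6 = 0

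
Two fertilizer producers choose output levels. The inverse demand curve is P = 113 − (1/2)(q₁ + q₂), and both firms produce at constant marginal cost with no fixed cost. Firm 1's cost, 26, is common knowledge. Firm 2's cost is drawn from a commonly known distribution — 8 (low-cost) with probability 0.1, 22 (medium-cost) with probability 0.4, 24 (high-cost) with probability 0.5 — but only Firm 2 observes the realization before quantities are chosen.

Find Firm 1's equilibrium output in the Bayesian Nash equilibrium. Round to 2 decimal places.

Firm 2 with cost c maximizes (113 − (1/2)(q₁+q₂) − c)·q₂, giving q₂(c) = (113 − c − (1/2)q₁).
E[c₂] = 0.1·8 + 0.4·22 + 0.5·24 = 21.6
Firm 1's FOC against E[q₂] yields q₁ = (113 − 2·26 + E[c₂])/(3/2) = (113 − 52 + 21.6)/(3/2) = 55.0667.

55.07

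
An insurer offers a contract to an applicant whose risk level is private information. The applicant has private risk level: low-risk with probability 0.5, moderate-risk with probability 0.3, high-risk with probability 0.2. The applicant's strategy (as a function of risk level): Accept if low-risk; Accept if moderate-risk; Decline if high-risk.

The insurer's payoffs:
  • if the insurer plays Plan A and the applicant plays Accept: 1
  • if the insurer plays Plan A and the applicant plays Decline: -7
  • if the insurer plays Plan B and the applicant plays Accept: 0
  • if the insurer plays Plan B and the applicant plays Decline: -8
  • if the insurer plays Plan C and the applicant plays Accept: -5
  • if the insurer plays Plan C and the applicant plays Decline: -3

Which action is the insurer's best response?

Compute the insurer's expected payoff for each action, taking the expectation over the applicant's type.
E[Plan A] = 0.5·(1) + 0.3·(1) + 0.2·(-7) = -0.6
E[Plan B] = 0.5·(0) + 0.3·(0) + 0.2·(-8) = -1.6
E[Plan C] = 0.5·(-5) + 0.3·(-5) + 0.2·(-3) = -4.6
Best response: Plan A (-0.6 is the largest).

Plan A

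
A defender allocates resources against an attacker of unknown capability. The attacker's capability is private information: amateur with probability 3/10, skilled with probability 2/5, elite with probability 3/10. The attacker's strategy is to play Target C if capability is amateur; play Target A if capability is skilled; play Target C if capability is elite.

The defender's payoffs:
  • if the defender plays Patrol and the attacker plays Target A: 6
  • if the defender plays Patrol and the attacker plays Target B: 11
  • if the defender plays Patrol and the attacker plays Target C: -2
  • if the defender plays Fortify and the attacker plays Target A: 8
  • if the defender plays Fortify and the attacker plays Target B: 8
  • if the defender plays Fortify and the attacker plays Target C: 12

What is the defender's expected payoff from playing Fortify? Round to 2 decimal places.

E[Fortify] = 3/10·12 + 2/5·8 + 3/10·12 = 18/5 + 16/5 + 18/5 = 52/5

10.40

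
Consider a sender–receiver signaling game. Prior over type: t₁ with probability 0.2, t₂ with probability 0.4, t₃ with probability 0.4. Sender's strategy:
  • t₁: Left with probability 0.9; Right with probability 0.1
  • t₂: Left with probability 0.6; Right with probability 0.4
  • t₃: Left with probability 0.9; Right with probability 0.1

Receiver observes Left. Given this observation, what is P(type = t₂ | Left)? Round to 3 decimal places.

Apply Bayes' rule using the sender's strategy as the likelihood.
P(Left) = 0.2·0.9 + 0.4·0.6 + 0.4·0.9 = 0.78
P(t₂ | Left) = (0.4·0.6) / 0.78 = 0.24 / 0.78 = 0.307692

0.308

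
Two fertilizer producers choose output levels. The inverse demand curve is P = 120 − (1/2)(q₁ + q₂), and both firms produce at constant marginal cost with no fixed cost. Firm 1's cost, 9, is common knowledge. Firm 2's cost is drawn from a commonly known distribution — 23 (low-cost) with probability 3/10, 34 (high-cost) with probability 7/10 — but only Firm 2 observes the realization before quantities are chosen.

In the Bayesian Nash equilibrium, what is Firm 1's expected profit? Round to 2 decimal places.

3913.18

Type-c best response for Firm 2: q₂(c) = (120 − c) − q₁/2.
Firm 1 maximizes expected profit; its first-order condition is 120 − q₁ − (1/2)E[q₂] − 9 = 0.
Substituting E[q₂] and solving: E[c₂] = 30.7, so q₁ = (120 − 2·9 + 30.7)/(3/2) = 88.4667.
E[P] = 120 − (1/2)·(q₁ + E[q₂]) = 53.2333; Firm 1's expected profit = (E[P] − 9)·q₁ = (53.2333 − 9)·88.4667 = 3913.18.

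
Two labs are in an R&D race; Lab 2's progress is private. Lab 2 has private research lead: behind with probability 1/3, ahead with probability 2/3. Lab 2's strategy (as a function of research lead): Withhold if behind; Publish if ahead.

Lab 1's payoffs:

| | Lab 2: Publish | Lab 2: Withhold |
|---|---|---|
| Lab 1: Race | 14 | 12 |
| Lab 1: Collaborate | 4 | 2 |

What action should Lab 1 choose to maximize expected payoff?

E[Race] = 1/3·(12) + 2/3·(14) = 40/3
E[Collaborate] = 1/3·(2) + 2/3·(4) = 10/3
Best response: Race (40/3 is the largest).

Race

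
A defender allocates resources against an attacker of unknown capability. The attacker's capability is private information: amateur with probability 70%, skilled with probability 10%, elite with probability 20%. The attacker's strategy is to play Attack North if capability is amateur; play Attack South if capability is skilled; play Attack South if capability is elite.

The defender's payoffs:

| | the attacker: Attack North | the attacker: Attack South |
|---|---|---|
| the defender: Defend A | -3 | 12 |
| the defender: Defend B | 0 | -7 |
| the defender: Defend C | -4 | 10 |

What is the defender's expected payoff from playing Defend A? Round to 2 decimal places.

E[Defend A] = 0.7·(-3) + 0.1·12 + 0.2·12 = (-2.1) + 1.2 + 2.4 = 1.5

1.50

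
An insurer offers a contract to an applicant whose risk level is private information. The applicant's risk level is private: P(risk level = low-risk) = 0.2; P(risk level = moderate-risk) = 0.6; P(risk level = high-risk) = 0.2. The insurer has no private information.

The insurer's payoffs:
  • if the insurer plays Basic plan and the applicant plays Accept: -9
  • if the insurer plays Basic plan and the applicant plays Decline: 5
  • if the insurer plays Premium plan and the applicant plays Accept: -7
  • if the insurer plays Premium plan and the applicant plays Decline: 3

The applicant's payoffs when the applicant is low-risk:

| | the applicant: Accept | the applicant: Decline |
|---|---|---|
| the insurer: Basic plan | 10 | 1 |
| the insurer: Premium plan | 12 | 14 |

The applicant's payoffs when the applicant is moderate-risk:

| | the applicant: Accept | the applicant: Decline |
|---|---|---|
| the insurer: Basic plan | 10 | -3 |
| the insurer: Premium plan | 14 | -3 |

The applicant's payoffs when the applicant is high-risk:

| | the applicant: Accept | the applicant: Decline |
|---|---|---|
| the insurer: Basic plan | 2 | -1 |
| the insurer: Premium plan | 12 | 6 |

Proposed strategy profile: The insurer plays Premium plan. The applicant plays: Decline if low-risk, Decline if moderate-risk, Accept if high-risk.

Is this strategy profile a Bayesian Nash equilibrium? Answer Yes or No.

No

A profile is a BNE iff every type of every player is best-responding given beliefs about the other side.
The insurer plays Premium plan: E[Premium plan] = 0.2·(3) + 0.6·(3) + 0.2·(-7) = 1; E[Basic plan] = 2.2. Not best-responding. ✗
The applicant (risk level low-risk), facing Premium plan: Accept gives 12, Decline gives 14. Proposed Decline is best. ✓
The applicant (risk level moderate-risk), facing Premium plan: Accept gives 14, Decline gives -3. Proposed Decline is not best — profitable deviation exists. ✗
The applicant (risk level high-risk), facing Premium plan: Accept gives 12, Decline gives 6. Proposed Accept is best. ✓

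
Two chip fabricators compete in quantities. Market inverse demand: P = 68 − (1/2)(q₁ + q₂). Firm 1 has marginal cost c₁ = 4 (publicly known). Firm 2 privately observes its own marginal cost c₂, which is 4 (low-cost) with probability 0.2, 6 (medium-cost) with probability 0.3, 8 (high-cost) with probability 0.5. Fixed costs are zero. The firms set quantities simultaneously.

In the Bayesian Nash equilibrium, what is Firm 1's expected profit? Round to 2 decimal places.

985.68

Type-c best response for Firm 2: q₂(c) = (68 − c) − q₁/2.
Firm 1 maximizes expected profit; its first-order condition is 68 − q₁ − (1/2)E[q₂] − 4 = 0.
Substituting E[q₂] and solving: E[c₂] = 6.6, so q₁ = (68 − 2·4 + 6.6)/(3/2) = 44.4.
E[P] = 68 − (1/2)·(q₁ + E[q₂]) = 26.2; Firm 1's expected profit = (E[P] − 4)·q₁ = (26.2 − 4)·44.4 = 985.68.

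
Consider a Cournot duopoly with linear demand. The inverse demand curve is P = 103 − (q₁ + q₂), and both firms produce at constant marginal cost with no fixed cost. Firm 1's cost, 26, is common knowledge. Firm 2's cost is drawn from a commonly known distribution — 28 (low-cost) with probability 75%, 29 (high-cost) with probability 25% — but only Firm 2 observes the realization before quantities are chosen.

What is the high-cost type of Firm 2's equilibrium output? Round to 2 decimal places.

23.79

Firm 2 with cost c maximizes (103 − (q₁+q₂) − c)·q₂, giving q₂(c) = (103 − c − q₁)/2.
E[c₂] = 0.75·28 + 0.25·29 = 28.25
Firm 1's FOC against E[q₂] yields q₁ = (103 − 2·26 + E[c₂])/3 = (103 − 52 + 28.25)/3 = 26.4167.
q₂(high-cost) = (103 − 29 − 26.4167)/2 = 23.7917.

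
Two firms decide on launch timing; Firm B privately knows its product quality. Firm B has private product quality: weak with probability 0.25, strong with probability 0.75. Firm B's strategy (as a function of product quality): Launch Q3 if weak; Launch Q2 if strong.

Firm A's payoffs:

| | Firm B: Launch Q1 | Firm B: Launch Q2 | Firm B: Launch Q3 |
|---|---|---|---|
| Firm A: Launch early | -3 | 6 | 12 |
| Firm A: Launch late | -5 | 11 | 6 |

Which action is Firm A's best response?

Launch late

Compute Firm A's expected payoff for each action, taking the expectation over Firm B's type.
E[Launch early] = 0.25·(12) + 0.75·(6) = 7.5
E[Launch late] = 0.25·(6) + 0.75·(11) = 9.75
Best response: Launch late (9.75 is the largest).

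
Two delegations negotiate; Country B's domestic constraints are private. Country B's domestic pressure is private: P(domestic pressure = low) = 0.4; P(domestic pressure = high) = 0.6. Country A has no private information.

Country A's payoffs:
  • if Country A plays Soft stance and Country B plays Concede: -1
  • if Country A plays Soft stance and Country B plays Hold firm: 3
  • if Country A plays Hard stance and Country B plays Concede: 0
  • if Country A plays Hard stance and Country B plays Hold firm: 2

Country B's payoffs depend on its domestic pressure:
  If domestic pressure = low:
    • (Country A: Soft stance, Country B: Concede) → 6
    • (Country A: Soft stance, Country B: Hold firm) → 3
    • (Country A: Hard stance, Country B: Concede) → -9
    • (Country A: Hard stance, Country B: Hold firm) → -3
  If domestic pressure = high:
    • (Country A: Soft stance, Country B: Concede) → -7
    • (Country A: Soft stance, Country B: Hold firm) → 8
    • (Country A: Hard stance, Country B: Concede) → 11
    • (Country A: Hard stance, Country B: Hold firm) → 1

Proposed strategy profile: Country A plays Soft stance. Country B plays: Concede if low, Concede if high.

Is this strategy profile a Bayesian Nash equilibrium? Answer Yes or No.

Country A plays Soft stance: E[Soft stance] = 0.4·(-1) + 0.6·(-1) = -1; E[Hard stance] = 0. Not best-responding. ✗
Country B (domestic pressure low), facing Soft stance: Concede gives 6, Hold firm gives 3. Proposed Concede is best. ✓
Country B (domestic pressure high), facing Soft stance: Concede gives -7, Hold firm gives 8. Proposed Concede is not best — profitable deviation exists. ✗

No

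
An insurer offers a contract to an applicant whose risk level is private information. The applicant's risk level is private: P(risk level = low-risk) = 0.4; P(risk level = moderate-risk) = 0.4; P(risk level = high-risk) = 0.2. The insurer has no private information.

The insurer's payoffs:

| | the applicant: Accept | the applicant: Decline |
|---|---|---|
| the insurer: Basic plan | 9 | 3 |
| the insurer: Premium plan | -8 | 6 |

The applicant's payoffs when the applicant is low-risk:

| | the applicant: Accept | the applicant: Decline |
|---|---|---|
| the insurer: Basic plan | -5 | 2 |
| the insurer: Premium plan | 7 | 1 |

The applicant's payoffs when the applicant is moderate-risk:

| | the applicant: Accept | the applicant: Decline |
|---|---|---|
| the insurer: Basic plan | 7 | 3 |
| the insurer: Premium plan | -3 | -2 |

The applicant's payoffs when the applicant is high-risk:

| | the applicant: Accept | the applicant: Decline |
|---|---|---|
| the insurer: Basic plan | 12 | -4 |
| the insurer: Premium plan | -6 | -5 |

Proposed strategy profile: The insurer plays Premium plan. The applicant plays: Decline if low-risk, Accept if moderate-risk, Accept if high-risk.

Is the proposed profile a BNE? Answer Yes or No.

No

A profile is a BNE iff every type of every player is best-responding given beliefs about the other side.
The insurer plays Premium plan: E[Premium plan] = 0.4·(6) + 0.4·(-8) + 0.2·(-8) = -2.4; E[Basic plan] = 6.6. Not best-responding. ✗
The applicant (risk level low-risk), facing Premium plan: Accept gives 7, Decline gives 1. Proposed Decline is not best — profitable deviation exists. ✗
The applicant (risk level moderate-risk), facing Premium plan: Accept gives -3, Decline gives -2. Proposed Accept is not best — profitable deviation exists. ✗
The applicant (risk level high-risk), facing Premium plan: Accept gives -6, Decline gives -5. Proposed Accept is not best — profitable deviation exists. ✗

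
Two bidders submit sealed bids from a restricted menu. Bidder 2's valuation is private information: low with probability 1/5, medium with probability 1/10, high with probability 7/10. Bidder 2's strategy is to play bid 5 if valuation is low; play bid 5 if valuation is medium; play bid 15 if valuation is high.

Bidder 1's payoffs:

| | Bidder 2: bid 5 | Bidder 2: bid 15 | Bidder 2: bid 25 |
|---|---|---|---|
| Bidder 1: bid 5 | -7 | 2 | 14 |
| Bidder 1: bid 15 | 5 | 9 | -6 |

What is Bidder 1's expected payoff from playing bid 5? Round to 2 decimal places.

Take the expectation over Bidder 2's valuation, weighting each type's action by its prior probability.
E[bid 5] = 1/5·(-7) + 1/10·(-7) + 7/10·2 = (-7/5) + (-7/10) + 7/5 = -7/10

-0.70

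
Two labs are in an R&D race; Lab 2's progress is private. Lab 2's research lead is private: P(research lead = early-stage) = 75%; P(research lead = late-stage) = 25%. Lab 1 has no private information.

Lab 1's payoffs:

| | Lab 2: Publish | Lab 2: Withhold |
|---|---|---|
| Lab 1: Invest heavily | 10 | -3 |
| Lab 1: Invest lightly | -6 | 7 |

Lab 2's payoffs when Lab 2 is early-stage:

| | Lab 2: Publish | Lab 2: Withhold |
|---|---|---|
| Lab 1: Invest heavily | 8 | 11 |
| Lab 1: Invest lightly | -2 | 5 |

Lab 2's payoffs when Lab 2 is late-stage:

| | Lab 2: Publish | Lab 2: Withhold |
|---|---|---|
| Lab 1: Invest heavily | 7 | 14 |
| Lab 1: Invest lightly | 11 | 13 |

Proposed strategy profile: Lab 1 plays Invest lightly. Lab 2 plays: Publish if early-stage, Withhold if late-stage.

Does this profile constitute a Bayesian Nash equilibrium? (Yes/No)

No

Lab 1 plays Invest lightly: E[Invest lightly] = 0.75·(-6) + 0.25·(7) = -2.75; E[Invest heavily] = 6.75. Not best-responding. ✗
Lab 2 (research lead early-stage), facing Invest lightly: Publish gives -2, Withhold gives 5. Proposed Publish is not best — profitable deviation exists. ✗
Lab 2 (research lead late-stage), facing Invest lightly: Publish gives 11, Withhold gives 13. Proposed Withhold is best. ✓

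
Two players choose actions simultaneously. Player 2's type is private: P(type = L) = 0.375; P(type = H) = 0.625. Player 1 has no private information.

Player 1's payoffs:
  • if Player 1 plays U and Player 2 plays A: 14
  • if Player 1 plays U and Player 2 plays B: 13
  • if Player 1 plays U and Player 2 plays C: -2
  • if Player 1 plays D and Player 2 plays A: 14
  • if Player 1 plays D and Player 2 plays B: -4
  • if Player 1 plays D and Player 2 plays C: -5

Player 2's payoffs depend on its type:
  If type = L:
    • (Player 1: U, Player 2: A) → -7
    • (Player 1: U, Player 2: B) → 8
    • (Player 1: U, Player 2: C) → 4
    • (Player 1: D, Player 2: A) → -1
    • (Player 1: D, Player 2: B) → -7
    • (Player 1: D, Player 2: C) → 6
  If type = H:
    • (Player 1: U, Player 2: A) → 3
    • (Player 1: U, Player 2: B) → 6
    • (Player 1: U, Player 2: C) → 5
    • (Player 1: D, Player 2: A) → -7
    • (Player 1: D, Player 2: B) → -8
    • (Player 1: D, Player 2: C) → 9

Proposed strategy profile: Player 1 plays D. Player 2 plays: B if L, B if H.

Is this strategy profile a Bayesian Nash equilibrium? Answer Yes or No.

No

Player 1 plays D: E[D] = 0.375·(-4) + 0.625·(-4) = -4; E[U] = 13. Not best-responding. ✗
Player 2 (type L), facing D: A gives -1, B gives -7, C gives 6. Proposed B is not best — profitable deviation exists. ✗
Player 2 (type H), facing D: A gives -7, B gives -8, C gives 9. Proposed B is not best — profitable deviation exists. ✗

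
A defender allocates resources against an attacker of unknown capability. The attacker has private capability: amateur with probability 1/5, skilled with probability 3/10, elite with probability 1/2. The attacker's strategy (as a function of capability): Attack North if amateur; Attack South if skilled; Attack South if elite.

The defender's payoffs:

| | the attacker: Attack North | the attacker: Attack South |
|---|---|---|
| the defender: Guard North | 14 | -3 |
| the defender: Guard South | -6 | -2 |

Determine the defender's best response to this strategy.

Compute the defender's expected payoff for each action, taking the expectation over the attacker's type.
E[Guard North] = 1/5·(14) + 3/10·(-3) + 1/2·(-3) = 2/5
E[Guard South] = 1/5·(-6) + 3/10·(-2) + 1/2·(-2) = -14/5
Best response: Guard North (2/5 is the largest).

Guard North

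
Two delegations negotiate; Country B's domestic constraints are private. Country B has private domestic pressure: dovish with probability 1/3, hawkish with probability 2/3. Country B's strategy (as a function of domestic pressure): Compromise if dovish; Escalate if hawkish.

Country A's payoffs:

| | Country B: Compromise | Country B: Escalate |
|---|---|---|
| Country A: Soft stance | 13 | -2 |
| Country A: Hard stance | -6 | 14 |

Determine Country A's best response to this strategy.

E[Soft stance] = 1/3·(13) + 2/3·(-2) = 3
E[Hard stance] = 1/3·(-6) + 2/3·(14) = 22/3
Best response: Hard stance (22/3 is the largest).

Hard stance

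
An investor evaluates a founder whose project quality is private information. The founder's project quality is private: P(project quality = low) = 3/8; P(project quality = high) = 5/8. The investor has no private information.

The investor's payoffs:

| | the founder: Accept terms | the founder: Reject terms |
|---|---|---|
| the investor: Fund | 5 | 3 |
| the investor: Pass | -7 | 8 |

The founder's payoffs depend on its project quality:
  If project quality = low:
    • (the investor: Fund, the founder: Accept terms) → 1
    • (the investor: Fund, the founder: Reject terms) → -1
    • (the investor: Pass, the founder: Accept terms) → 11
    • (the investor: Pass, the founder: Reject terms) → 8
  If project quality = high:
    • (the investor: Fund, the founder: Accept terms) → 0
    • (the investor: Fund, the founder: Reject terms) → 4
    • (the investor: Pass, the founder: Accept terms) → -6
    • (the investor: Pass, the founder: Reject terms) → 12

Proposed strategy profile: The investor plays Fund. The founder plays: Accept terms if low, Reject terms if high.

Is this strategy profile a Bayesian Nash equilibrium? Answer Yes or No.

Yes

The investor plays Fund: E[Fund] = 3/8·(5) + 5/8·(3) = 15/4; E[Pass] = 19/8. Best-responding. ✓
The founder (project quality low), facing Fund: Accept terms gives 1, Reject terms gives -1. Proposed Accept terms is best. ✓
The founder (project quality high), facing Fund: Accept terms gives 0, Reject terms gives 4. Proposed Reject terms is best. ✓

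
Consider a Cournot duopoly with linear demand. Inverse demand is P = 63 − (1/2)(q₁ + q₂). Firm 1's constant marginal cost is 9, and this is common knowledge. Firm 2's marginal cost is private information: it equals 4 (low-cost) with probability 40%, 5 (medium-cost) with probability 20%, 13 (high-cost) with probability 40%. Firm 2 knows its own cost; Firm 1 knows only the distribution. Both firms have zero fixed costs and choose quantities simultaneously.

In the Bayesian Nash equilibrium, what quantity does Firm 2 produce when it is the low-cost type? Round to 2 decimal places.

Firm 2 with cost c maximizes (63 − (1/2)(q₁+q₂) − c)·q₂, giving q₂(c) = (63 − c − (1/2)q₁).
E[c₂] = 0.4·4 + 0.2·5 + 0.4·13 = 7.8
Firm 1's FOC against E[q₂] yields q₁ = (63 − 2·9 + E[c₂])/(3/2) = (63 − 18 + 7.8)/(3/2) = 35.2.
q₂(low-cost) = (63 − 4 − (1/2)·35.2) = 41.4.

41.40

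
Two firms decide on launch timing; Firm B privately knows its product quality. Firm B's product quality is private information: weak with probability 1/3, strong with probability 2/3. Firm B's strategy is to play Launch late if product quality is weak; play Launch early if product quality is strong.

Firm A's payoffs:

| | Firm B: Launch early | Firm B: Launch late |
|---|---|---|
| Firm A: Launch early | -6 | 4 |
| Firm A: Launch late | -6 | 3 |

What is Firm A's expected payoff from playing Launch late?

E[Launch late] = 1/3·3 + 2/3·(-6) = 1 + (-4) = -3

-3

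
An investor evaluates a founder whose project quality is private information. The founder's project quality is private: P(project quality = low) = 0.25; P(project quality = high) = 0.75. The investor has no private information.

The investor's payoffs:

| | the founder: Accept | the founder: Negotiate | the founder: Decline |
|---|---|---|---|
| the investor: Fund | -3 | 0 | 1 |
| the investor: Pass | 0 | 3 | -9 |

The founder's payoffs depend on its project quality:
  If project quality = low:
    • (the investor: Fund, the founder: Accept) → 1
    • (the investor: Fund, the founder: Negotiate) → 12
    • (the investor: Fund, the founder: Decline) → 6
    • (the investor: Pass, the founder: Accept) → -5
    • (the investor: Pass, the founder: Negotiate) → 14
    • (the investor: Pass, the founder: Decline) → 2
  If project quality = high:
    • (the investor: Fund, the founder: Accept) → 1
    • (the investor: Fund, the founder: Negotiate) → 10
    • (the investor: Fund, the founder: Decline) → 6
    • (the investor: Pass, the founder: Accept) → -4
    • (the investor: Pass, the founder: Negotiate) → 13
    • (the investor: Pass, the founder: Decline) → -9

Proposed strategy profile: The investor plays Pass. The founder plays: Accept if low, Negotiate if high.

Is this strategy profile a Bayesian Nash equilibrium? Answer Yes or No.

The investor plays Pass: E[Pass] = 0.25·(0) + 0.75·(3) = 2.25; E[Fund] = -0.75. Best-responding. ✓
The founder (project quality low), facing Pass: Accept gives -5, Negotiate gives 14, Decline gives 2. Proposed Accept is not best — profitable deviation exists. ✗
The founder (project quality high), facing Pass: Accept gives -4, Negotiate gives 13, Decline gives -9. Proposed Negotiate is best. ✓

No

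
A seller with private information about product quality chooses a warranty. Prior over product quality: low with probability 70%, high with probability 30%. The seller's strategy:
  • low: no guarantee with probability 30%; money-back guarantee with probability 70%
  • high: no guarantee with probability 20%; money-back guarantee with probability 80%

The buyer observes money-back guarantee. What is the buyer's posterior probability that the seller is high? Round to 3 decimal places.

P(money-back guarantee) = 0.7·0.7 + 0.3·0.8 = 0.73
P(high | money-back guarantee) = (0.3·0.8) / 0.73 = 0.24 / 0.73 = 0.328767

0.329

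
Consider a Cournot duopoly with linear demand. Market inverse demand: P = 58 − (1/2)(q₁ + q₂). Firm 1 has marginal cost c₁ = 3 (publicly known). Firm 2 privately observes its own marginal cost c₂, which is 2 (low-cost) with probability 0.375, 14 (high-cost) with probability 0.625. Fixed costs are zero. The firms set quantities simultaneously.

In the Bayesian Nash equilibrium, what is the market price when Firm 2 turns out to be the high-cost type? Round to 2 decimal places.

Firm 2 with cost c maximizes (58 − (1/2)(q₁+q₂) − c)·q₂, giving q₂(c) = (58 − c − (1/2)q₁).
E[c₂] = 0.375·2 + 0.625·14 = 9.5
Firm 1's FOC against E[q₂] yields q₁ = (58 − 2·3 + E[c₂])/(3/2) = (58 − 6 + 9.5)/(3/2) = 41.
q₂(high-cost) = 23.5, so P = 58 − (1/2)·(41 + 23.5) = 25.75.

25.75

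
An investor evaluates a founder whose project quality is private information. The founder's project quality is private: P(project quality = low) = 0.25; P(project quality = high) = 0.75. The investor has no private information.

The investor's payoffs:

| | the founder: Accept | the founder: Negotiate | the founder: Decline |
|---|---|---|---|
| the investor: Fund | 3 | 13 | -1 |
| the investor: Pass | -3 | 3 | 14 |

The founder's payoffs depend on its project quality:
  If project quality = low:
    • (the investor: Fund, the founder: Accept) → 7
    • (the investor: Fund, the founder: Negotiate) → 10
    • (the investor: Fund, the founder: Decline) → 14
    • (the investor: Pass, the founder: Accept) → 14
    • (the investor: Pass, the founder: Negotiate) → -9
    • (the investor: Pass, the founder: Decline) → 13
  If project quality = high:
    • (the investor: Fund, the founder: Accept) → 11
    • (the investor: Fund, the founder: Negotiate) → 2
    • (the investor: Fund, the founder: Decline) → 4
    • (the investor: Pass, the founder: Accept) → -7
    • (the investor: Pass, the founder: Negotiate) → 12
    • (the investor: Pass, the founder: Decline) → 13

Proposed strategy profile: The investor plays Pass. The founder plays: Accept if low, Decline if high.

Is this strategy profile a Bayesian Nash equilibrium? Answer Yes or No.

The investor plays Pass: E[Pass] = 0.25·(-3) + 0.75·(14) = 9.75; E[Fund] = 0. Best-responding. ✓
The founder (project quality low), facing Pass: Accept gives 14, Negotiate gives -9, Decline gives 13. Proposed Accept is best. ✓
The founder (project quality high), facing Pass: Accept gives -7, Negotiate gives 12, Decline gives 13. Proposed Decline is best. ✓

Yes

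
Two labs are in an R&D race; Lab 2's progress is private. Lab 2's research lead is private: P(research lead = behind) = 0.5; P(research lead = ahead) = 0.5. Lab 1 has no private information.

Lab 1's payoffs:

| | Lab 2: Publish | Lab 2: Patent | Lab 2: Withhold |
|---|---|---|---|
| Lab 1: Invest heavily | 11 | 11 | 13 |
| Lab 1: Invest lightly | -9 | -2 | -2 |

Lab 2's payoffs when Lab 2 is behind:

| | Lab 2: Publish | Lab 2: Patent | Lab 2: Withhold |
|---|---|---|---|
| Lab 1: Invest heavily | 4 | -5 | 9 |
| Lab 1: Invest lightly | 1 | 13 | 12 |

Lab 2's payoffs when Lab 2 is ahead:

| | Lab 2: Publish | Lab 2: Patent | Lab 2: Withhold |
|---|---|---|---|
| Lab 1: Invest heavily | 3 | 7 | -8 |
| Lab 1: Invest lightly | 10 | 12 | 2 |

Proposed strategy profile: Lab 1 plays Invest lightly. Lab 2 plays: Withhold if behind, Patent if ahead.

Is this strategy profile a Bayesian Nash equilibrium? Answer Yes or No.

Lab 1 plays Invest lightly: E[Invest lightly] = 0.5·(-2) + 0.5·(-2) = -2; E[Invest heavily] = 12. Not best-responding. ✗
Lab 2 (research lead behind), facing Invest lightly: Publish gives 1, Patent gives 13, Withhold gives 12. Proposed Withhold is not best — profitable deviation exists. ✗
Lab 2 (research lead ahead), facing Invest lightly: Publish gives 10, Patent gives 12, Withhold gives 2. Proposed Patent is best. ✓

No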